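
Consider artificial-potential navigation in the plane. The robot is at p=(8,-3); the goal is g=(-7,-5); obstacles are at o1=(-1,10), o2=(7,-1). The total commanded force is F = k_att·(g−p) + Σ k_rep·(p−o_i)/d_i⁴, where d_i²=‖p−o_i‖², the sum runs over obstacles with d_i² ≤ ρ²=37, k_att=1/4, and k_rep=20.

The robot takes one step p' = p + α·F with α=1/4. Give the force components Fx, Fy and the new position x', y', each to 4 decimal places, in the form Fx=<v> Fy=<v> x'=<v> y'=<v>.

Fx=-2.9500 Fy=-2.1000 x'=7.2625 y'=-3.5250

F_att = 1/4·(g−p) = 1/4·(-15,-2) = (-3.7500,-0.5000)
o1: d²=250 > ρ²=37 → inactive
o2: d²=5 ≤ ρ²=37; F_rep = 20·(1,-2)/5² = (0.8000,-1.6000)
F = F_att + ΣF_rep = (-2.9500,-2.1000)
p' = p + 1/4·F = (7.2625,-3.5250)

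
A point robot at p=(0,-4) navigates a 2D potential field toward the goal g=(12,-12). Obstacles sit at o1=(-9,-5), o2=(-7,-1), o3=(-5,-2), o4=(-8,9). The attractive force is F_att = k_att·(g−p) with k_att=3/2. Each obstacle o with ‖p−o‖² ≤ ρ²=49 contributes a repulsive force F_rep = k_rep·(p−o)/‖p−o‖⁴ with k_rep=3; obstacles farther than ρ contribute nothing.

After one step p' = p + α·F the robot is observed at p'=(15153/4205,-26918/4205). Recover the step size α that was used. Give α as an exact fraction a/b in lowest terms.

α = 1/5

F_att = 3/2·(g−p) = 3/2·(12,-8) = (18.0000,-12.0000)
o1: d²=82 > ρ²=49 → inactive
o2: d²=58 > ρ²=49 → inactive
o3: d²=29 ≤ ρ²=49; F_rep = 3·(5,-2)/29² = (0.0178,-0.0071)
o4: d²=233 > ρ²=49 → inactive
F = F_att + ΣF_rep = (18.0178,-12.0071)
Δp = p'−p = (3.6036,-2.4014); α = Δx/Fx = (15153/4205) / (15153/841) = 1/5
check: Δy/Fy = (-10098/4205) / (-10098/841) = 1/5 ✓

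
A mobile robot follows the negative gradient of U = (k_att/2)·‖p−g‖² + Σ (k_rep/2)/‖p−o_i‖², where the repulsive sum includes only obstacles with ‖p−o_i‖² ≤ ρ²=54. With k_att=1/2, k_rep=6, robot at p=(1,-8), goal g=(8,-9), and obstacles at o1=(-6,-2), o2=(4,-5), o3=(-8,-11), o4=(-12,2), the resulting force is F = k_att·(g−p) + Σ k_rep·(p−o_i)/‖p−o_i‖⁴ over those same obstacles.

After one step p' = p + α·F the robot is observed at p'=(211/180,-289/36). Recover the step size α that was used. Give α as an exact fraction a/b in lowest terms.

α = 1/20

F_att = 1/2·(g−p) = 1/2·(7,-1) = (3.5000,-0.5000)
o1: d²=85 > ρ²=54 → inactive
o2: d²=18 ≤ ρ²=54; F_rep = 6·(-3,-3)/18² = (-0.0556,-0.0556)
o3: d²=90 > ρ²=54 → inactive
o4: d²=269 > ρ²=54 → inactive
F = F_att + ΣF_rep = (3.4444,-0.5556)
Δp = p'−p = (0.1722,-0.0278); α = Δx/Fx = (31/180) / (31/9) = 1/20
check: Δy/Fy = (-1/36) / (-5/9) = 1/20 ✓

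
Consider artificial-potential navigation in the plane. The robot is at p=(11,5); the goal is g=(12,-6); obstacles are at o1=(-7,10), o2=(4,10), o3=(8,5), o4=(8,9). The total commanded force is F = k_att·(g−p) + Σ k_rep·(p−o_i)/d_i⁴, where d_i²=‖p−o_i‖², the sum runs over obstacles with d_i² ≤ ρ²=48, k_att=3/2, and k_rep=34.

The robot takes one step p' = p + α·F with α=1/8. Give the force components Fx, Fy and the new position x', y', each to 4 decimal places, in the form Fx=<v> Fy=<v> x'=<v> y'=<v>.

Fx=2.9225 Fy=-16.7176 x'=11.3653 y'=2.9103

F_att = 3/2·(g−p) = 3/2·(1,-11) = (1.5000,-16.5000)
o1: d²=349 > ρ²=48 → inactive
o2: d²=74 > ρ²=48 → inactive
o3: d²=9 ≤ ρ²=48; F_rep = 34·(3,0)/9² = (1.2593,0.0000)
o4: d²=25 ≤ ρ²=48; F_rep = 34·(3,-4)/25² = (0.1632,-0.2176)
F = F_att + ΣF_rep = (2.9225,-16.7176)
p' = p + 1/8·F = (11.3653,2.9103)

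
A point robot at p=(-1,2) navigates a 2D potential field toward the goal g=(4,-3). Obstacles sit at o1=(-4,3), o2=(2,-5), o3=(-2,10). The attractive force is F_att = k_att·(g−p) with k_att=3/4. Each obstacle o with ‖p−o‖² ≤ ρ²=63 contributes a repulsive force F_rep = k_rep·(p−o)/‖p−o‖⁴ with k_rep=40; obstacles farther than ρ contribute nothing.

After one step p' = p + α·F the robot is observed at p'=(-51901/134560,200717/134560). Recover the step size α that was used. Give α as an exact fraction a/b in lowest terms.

α = 1/8

F_att = 3/4·(g−p) = 3/4·(5,-5) = (3.7500,-3.7500)
o1: d²=10 ≤ ρ²=63; F_rep = 40·(3,-1)/10² = (1.2000,-0.4000)
o2: d²=58 ≤ ρ²=63; F_rep = 40·(-3,7)/58² = (-0.0357,0.0832)
o3: d²=65 > ρ²=63 → inactive
F = F_att + ΣF_rep = (4.9143,-4.0668)
Δp = p'−p = (0.6143,-0.5083); α = Δx/Fx = (82659/134560) / (82659/16820) = 1/8
check: Δy/Fy = (-68403/134560) / (-68403/16820) = 1/8 ✓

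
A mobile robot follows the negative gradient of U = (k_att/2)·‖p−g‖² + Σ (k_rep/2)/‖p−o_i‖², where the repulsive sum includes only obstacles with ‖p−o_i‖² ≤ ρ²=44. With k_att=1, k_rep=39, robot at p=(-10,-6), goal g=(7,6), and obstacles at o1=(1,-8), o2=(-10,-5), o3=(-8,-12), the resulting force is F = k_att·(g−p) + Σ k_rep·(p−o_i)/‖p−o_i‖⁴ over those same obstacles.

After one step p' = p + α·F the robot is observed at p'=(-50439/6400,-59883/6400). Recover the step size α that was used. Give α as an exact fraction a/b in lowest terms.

F_att = 1·(g−p) = 1·(17,12) = (17.0000,12.0000)
o1: d²=125 > ρ²=44 → inactive
o2: d²=1 ≤ ρ²=44; F_rep = 39·(0,-1)/1² = (0.0000,-39.0000)
o3: d²=40 ≤ ρ²=44; F_rep = 39·(-2,6)/40² = (-0.0488,0.1462)
F = F_att + ΣF_rep = (16.9513,-26.8538)
Δp = p'−p = (2.1189,-3.3567); α = Δx/Fx = (13561/6400) / (13561/800) = 1/8
check: Δy/Fy = (-21483/6400) / (-21483/800) = 1/8 ✓

α = 1/8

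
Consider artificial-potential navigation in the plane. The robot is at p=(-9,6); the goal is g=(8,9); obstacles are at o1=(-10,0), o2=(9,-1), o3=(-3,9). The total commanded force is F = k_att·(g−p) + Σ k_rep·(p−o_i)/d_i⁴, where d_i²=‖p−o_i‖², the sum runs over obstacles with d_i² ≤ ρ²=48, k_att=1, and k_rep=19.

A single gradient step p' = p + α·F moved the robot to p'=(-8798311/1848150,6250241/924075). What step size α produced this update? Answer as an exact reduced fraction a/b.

F_att = 1·(g−p) = 1·(17,3) = (17.0000,3.0000)
o1: d²=37 ≤ ρ²=48; F_rep = 19·(1,6)/37² = (0.0139,0.0833)
o2: d²=373 > ρ²=48 → inactive
o3: d²=45 ≤ ρ²=48; F_rep = 19·(-6,-3)/45² = (-0.0563,-0.0281)
F = F_att + ΣF_rep = (16.9576,3.0551)
Δp = p'−p = (4.2394,0.7638); α = Δx/Fx = (7835039/1848150) / (15670078/924075) = 1/4
check: Δy/Fy = (705791/924075) / (2823164/924075) = 1/4 ✓

α = 1/4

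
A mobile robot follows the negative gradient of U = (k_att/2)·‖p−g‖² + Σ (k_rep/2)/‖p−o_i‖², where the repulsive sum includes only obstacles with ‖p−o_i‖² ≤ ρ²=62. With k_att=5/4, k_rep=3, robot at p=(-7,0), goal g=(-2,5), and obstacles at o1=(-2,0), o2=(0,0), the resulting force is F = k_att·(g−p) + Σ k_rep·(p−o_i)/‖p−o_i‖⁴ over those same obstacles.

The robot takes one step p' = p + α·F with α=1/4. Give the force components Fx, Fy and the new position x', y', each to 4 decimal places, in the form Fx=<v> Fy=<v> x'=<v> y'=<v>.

Fx=6.2173 Fy=6.2500 x'=-5.4457 y'=1.5625

F_att = 5/4·(g−p) = 5/4·(5,5) = (6.2500,6.2500)
o1: d²=25 ≤ ρ²=62; F_rep = 3·(-5,0)/25² = (-0.0240,0.0000)
o2: d²=49 ≤ ρ²=62; F_rep = 3·(-7,0)/49² = (-0.0087,0.0000)
F = F_att + ΣF_rep = (6.2173,6.2500)
p' = p + 1/4·F = (-5.4457,1.5625)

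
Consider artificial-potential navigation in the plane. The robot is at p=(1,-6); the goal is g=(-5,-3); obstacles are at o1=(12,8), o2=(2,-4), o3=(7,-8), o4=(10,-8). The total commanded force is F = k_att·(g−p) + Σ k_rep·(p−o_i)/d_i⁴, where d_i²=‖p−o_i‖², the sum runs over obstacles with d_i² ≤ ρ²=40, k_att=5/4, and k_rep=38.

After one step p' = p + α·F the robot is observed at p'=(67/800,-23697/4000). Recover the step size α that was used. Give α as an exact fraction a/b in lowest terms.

α = 1/10

F_att = 5/4·(g−p) = 5/4·(-6,3) = (-7.5000,3.7500)
o1: d²=317 > ρ²=40 → inactive
o2: d²=5 ≤ ρ²=40; F_rep = 38·(-1,-2)/5² = (-1.5200,-3.0400)
o3: d²=40 ≤ ρ²=40; F_rep = 38·(-6,2)/40² = (-0.1425,0.0475)
o4: d²=85 > ρ²=40 → inactive
F = F_att + ΣF_rep = (-9.1625,0.7575)
Δp = p'−p = (-0.9163,0.0757); α = Δx/Fx = (-733/800) / (-733/80) = 1/10
check: Δy/Fy = (303/4000) / (303/400) = 1/10 ✓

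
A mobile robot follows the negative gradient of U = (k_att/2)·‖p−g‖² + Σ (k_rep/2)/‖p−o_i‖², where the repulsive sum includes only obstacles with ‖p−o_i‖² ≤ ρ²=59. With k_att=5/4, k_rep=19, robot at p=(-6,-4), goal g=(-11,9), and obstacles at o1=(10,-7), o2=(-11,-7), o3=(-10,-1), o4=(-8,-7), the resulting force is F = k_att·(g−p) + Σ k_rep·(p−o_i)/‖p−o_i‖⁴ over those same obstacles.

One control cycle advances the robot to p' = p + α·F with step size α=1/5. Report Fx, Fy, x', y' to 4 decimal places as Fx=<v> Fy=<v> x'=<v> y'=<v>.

Fx=-5.8214 Fy=16.5454 x'=-7.1643 y'=-0.6909

F_att = 5/4·(g−p) = 5/4·(-5,13) = (-6.2500,16.2500)
o1: d²=265 > ρ²=59 → inactive
o2: d²=34 ≤ ρ²=59; F_rep = 19·(5,3)/34² = (0.0822,0.0493)
o3: d²=25 ≤ ρ²=59; F_rep = 19·(4,-3)/25² = (0.1216,-0.0912)
o4: d²=13 ≤ ρ²=59; F_rep = 19·(2,3)/13² = (0.2249,0.3373)
F = F_att + ΣF_rep = (-5.8214,16.5454)
p' = p + 1/5·F = (-7.1643,-0.6909)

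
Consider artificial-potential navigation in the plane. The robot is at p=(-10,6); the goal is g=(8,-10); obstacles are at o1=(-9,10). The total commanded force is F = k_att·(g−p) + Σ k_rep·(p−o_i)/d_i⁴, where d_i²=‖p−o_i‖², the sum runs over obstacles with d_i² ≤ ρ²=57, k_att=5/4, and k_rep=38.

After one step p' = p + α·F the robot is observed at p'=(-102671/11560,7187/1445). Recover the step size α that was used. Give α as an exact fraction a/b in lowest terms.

α = 1/20

F_att = 5/4·(g−p) = 5/4·(18,-16) = (22.5000,-20.0000)
o1: d²=17 ≤ ρ²=57; F_rep = 38·(-1,-4)/17² = (-0.1315,-0.5260)
F = F_att + ΣF_rep = (22.3685,-20.5260)
Δp = p'−p = (1.1184,-1.0263); α = Δx/Fx = (12929/11560) / (12929/578) = 1/20
check: Δy/Fy = (-1483/1445) / (-5932/289) = 1/20 ✓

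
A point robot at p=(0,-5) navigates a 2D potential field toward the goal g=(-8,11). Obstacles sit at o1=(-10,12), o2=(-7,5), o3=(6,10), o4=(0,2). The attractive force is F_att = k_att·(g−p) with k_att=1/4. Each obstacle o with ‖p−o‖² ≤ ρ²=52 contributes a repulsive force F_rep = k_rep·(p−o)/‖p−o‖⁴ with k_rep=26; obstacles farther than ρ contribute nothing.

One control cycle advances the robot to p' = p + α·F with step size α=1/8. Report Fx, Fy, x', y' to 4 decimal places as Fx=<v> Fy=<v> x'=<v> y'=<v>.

Fx=-2.0000 Fy=3.9242 x'=-0.2500 y'=-4.5095

F_att = 1/4·(g−p) = 1/4·(-8,16) = (-2.0000,4.0000)
o1: d²=389 > ρ²=52 → inactive
o2: d²=149 > ρ²=52 → inactive
o3: d²=261 > ρ²=52 → inactive
o4: d²=49 ≤ ρ²=52; F_rep = 26·(0,-7)/49² = (0.0000,-0.0758)
F = F_att + ΣF_rep = (-2.0000,3.9242)
p' = p + 1/8·F = (-0.2500,-4.5095)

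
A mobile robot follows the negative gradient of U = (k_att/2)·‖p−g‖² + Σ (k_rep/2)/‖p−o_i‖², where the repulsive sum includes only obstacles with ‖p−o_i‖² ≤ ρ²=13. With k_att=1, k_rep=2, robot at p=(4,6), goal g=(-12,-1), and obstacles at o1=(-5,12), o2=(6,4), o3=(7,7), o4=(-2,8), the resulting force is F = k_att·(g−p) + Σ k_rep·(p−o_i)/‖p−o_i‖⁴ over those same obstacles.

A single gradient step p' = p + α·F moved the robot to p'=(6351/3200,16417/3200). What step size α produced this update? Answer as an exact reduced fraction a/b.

F_att = 1·(g−p) = 1·(-16,-7) = (-16.0000,-7.0000)
o1: d²=117 > ρ²=13 → inactive
o2: d²=8 ≤ ρ²=13; F_rep = 2·(-2,2)/8² = (-0.0625,0.0625)
o3: d²=10 ≤ ρ²=13; F_rep = 2·(-3,-1)/10² = (-0.0600,-0.0200)
o4: d²=40 > ρ²=13 → inactive
F = F_att + ΣF_rep = (-16.1225,-6.9575)
Δp = p'−p = (-2.0153,-0.8697); α = Δx/Fx = (-6449/3200) / (-6449/400) = 1/8
check: Δy/Fy = (-2783/3200) / (-2783/400) = 1/8 ✓

α = 1/8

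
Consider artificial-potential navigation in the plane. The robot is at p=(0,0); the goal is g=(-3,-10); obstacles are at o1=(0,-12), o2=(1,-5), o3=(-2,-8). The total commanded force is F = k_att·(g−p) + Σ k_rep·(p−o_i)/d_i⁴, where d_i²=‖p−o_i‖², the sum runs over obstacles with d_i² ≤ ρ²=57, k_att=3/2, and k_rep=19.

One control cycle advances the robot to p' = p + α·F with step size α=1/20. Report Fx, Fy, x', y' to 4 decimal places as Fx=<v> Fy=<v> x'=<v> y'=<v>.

Fx=-4.5281 Fy=-14.8595 x'=-0.2264 y'=-0.7430

F_att = 3/2·(g−p) = 3/2·(-3,-10) = (-4.5000,-15.0000)
o1: d²=144 > ρ²=57 → inactive
o2: d²=26 ≤ ρ²=57; F_rep = 19·(-1,5)/26² = (-0.0281,0.1405)
o3: d²=68 > ρ²=57 → inactive
F = F_att + ΣF_rep = (-4.5281,-14.8595)
p' = p + 1/20·F = (-0.2264,-0.7430)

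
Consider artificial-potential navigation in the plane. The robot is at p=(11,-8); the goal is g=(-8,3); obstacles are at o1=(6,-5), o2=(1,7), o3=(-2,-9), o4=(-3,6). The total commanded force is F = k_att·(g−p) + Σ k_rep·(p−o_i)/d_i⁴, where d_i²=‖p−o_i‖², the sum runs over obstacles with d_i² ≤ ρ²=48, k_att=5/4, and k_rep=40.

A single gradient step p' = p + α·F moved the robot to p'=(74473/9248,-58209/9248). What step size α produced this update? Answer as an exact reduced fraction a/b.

α = 1/8

F_att = 5/4·(g−p) = 5/4·(-19,11) = (-23.7500,13.7500)
o1: d²=34 ≤ ρ²=48; F_rep = 40·(5,-3)/34² = (0.1730,-0.1038)
o2: d²=325 > ρ²=48 → inactive
o3: d²=170 > ρ²=48 → inactive
o4: d²=392 > ρ²=48 → inactive
F = F_att + ΣF_rep = (-23.5770,13.6462)
Δp = p'−p = (-2.9471,1.7058); α = Δx/Fx = (-27255/9248) / (-27255/1156) = 1/8
check: Δy/Fy = (15775/9248) / (15775/1156) = 1/8 ✓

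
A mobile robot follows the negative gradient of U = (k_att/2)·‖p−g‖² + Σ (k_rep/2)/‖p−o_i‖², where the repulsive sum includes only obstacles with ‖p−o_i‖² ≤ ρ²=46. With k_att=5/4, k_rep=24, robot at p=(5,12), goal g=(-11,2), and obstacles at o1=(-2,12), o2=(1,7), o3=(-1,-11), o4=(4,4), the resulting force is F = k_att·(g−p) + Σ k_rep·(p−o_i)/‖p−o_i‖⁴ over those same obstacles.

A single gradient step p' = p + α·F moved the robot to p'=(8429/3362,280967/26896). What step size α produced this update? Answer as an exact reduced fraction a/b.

F_att = 5/4·(g−p) = 5/4·(-16,-10) = (-20.0000,-12.5000)
o1: d²=49 > ρ²=46 → inactive
o2: d²=41 ≤ ρ²=46; F_rep = 24·(4,5)/41² = (0.0571,0.0714)
o3: d²=565 > ρ²=46 → inactive
o4: d²=65 > ρ²=46 → inactive
F = F_att + ΣF_rep = (-19.9429,-12.4286)
Δp = p'−p = (-2.4929,-1.5536); α = Δx/Fx = (-8381/3362) / (-33524/1681) = 1/8
check: Δy/Fy = (-41785/26896) / (-41785/3362) = 1/8 ✓

α = 1/8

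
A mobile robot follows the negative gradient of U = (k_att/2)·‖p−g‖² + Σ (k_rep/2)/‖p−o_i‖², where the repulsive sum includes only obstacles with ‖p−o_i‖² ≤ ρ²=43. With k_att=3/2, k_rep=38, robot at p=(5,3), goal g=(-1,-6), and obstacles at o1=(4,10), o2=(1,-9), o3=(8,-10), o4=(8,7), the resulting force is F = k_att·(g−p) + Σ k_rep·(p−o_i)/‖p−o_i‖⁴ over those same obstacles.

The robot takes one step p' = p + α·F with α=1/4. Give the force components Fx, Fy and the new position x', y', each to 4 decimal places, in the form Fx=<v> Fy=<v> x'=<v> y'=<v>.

Fx=-9.1824 Fy=-13.7432 x'=2.7044 y'=-0.4358

F_att = 3/2·(g−p) = 3/2·(-6,-9) = (-9.0000,-13.5000)
o1: d²=50 > ρ²=43 → inactive
o2: d²=160 > ρ²=43 → inactive
o3: d²=178 > ρ²=43 → inactive
o4: d²=25 ≤ ρ²=43; F_rep = 38·(-3,-4)/25² = (-0.1824,-0.2432)
F = F_att + ΣF_rep = (-9.1824,-13.7432)
p' = p + 1/4·F = (2.7044,-0.4358)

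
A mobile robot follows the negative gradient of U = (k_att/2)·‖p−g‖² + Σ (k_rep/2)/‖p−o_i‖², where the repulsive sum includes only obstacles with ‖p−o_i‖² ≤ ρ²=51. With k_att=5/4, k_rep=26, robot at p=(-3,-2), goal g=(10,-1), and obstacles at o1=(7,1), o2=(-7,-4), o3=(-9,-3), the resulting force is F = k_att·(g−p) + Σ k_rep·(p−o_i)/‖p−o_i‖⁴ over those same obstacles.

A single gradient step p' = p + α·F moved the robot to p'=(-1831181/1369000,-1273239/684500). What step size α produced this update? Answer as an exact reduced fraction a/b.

F_att = 5/4·(g−p) = 5/4·(13,1) = (16.2500,1.2500)
o1: d²=109 > ρ²=51 → inactive
o2: d²=20 ≤ ρ²=51; F_rep = 26·(4,2)/20² = (0.2600,0.1300)
o3: d²=37 ≤ ρ²=51; F_rep = 26·(6,1)/37² = (0.1140,0.0190)
F = F_att + ΣF_rep = (16.6240,1.3990)
Δp = p'−p = (1.6624,0.1399); α = Δx/Fx = (2275819/1369000) / (2275819/136900) = 1/10
check: Δy/Fy = (95761/684500) / (95761/68450) = 1/10 ✓

α = 1/10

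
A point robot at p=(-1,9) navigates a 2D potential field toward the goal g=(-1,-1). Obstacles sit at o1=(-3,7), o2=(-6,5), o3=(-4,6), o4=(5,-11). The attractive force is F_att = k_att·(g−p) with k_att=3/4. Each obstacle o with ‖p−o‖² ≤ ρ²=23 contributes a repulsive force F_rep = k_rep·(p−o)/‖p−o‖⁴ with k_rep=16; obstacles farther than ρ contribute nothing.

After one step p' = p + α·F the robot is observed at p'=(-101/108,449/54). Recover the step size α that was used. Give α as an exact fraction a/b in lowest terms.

α = 1/10

F_att = 3/4·(g−p) = 3/4·(0,-10) = (0.0000,-7.5000)
o1: d²=8 ≤ ρ²=23; F_rep = 16·(2,2)/8² = (0.5000,0.5000)
o2: d²=41 > ρ²=23 → inactive
o3: d²=18 ≤ ρ²=23; F_rep = 16·(3,3)/18² = (0.1481,0.1481)
o4: d²=436 > ρ²=23 → inactive
F = F_att + ΣF_rep = (0.6481,-6.8519)
Δp = p'−p = (0.0648,-0.6852); α = Δx/Fx = (7/108) / (35/54) = 1/10
check: Δy/Fy = (-37/54) / (-185/27) = 1/10 ✓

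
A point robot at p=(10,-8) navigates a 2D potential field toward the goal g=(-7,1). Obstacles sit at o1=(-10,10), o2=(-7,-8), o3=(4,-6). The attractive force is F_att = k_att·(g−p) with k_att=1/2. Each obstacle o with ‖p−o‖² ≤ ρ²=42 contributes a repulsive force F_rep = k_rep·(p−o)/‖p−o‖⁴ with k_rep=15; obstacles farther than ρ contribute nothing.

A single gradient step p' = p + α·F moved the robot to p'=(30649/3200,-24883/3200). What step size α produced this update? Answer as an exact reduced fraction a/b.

α = 1/20

F_att = 1/2·(g−p) = 1/2·(-17,9) = (-8.5000,4.5000)
o1: d²=724 > ρ²=42 → inactive
o2: d²=289 > ρ²=42 → inactive
o3: d²=40 ≤ ρ²=42; F_rep = 15·(6,-2)/40² = (0.0563,-0.0187)
F = F_att + ΣF_rep = (-8.4437,4.4813)
Δp = p'−p = (-0.4222,0.2241); α = Δx/Fx = (-1351/3200) / (-1351/160) = 1/20
check: Δy/Fy = (717/3200) / (717/160) = 1/20 ✓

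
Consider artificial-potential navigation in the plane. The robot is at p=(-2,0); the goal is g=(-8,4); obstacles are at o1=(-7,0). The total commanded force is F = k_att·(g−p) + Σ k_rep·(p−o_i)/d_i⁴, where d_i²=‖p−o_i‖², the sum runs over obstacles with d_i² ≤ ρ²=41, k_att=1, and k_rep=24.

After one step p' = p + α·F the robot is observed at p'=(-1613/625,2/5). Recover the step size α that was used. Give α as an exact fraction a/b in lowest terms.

α = 1/10

F_att = 1·(g−p) = 1·(-6,4) = (-6.0000,4.0000)
o1: d²=25 ≤ ρ²=41; F_rep = 24·(5,0)/25² = (0.1920,0.0000)
F = F_att + ΣF_rep = (-5.8080,4.0000)
Δp = p'−p = (-0.5808,0.4000); α = Δx/Fx = (-363/625) / (-726/125) = 1/10
check: Δy/Fy = (2/5) / (4) = 1/10 ✓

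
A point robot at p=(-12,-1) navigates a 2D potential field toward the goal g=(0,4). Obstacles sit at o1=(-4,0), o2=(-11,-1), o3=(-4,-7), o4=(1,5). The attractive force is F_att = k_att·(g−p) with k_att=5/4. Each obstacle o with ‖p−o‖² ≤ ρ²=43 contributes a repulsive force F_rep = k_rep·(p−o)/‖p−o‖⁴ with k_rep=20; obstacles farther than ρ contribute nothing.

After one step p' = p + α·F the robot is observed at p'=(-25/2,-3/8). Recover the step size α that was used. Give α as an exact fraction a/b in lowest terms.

F_att = 5/4·(g−p) = 5/4·(12,5) = (15.0000,6.2500)
o1: d²=65 > ρ²=43 → inactive
o2: d²=1 ≤ ρ²=43; F_rep = 20·(-1,0)/1² = (-20.0000,0.0000)
o3: d²=100 > ρ²=43 → inactive
o4: d²=205 > ρ²=43 → inactive
F = F_att + ΣF_rep = (-5.0000,6.2500)
Δp = p'−p = (-0.5000,0.6250); α = Δx/Fx = (-1/2) / (-5) = 1/10
check: Δy/Fy = (5/8) / (25/4) = 1/10 ✓

α = 1/10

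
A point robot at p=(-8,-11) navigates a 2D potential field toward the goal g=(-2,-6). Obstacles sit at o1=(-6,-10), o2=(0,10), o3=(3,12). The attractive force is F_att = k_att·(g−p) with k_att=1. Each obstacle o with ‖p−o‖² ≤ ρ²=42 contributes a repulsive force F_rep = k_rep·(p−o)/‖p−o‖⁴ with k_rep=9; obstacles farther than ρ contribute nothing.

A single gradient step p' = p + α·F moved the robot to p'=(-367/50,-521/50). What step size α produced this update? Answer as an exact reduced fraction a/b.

F_att = 1·(g−p) = 1·(6,5) = (6.0000,5.0000)
o1: d²=5 ≤ ρ²=42; F_rep = 9·(-2,-1)/5² = (-0.7200,-0.3600)
o2: d²=505 > ρ²=42 → inactive
o3: d²=650 > ρ²=42 → inactive
F = F_att + ΣF_rep = (5.2800,4.6400)
Δp = p'−p = (0.6600,0.5800); α = Δx/Fx = (33/50) / (132/25) = 1/8
check: Δy/Fy = (29/50) / (116/25) = 1/8 ✓

α = 1/8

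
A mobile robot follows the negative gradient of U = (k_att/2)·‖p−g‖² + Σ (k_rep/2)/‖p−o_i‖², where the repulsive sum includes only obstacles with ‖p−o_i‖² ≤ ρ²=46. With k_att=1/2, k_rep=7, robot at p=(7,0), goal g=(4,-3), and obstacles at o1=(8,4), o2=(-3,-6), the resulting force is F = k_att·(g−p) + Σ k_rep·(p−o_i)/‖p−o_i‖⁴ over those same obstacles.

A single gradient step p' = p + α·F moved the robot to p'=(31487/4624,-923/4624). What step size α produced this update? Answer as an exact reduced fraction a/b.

F_att = 1/2·(g−p) = 1/2·(-3,-3) = (-1.5000,-1.5000)
o1: d²=17 ≤ ρ²=46; F_rep = 7·(-1,-4)/17² = (-0.0242,-0.0969)
o2: d²=136 > ρ²=46 → inactive
F = F_att + ΣF_rep = (-1.5242,-1.5969)
Δp = p'−p = (-0.1905,-0.1996); α = Δx/Fx = (-881/4624) / (-881/578) = 1/8
check: Δy/Fy = (-923/4624) / (-923/578) = 1/8 ✓

α = 1/8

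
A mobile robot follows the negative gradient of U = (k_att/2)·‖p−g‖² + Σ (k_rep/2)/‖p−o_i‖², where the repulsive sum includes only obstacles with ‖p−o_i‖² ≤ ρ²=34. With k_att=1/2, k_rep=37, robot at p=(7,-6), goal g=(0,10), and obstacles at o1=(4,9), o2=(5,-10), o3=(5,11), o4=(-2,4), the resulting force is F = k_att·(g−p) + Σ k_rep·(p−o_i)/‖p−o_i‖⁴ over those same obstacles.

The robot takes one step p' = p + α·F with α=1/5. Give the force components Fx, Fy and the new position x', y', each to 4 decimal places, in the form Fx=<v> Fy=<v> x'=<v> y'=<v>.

Fx=-3.3150 Fy=8.3700 x'=6.3370 y'=-4.3260

F_att = 1/2·(g−p) = 1/2·(-7,16) = (-3.5000,8.0000)
o1: d²=234 > ρ²=34 → inactive
o2: d²=20 ≤ ρ²=34; F_rep = 37·(2,4)/20² = (0.1850,0.3700)
o3: d²=293 > ρ²=34 → inactive
o4: d²=181 > ρ²=34 → inactive
F = F_att + ΣF_rep = (-3.3150,8.3700)
p' = p + 1/5·F = (6.3370,-4.3260)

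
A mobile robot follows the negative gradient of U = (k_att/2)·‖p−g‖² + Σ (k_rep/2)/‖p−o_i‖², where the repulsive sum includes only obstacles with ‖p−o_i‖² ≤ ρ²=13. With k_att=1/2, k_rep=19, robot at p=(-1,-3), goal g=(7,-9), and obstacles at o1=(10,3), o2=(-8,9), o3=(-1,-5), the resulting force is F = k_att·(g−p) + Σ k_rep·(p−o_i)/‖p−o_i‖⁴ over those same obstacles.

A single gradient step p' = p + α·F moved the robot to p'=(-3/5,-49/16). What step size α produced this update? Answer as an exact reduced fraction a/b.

α = 1/10

F_att = 1/2·(g−p) = 1/2·(8,-6) = (4.0000,-3.0000)
o1: d²=157 > ρ²=13 → inactive
o2: d²=193 > ρ²=13 → inactive
o3: d²=4 ≤ ρ²=13; F_rep = 19·(0,2)/4² = (0.0000,2.3750)
F = F_att + ΣF_rep = (4.0000,-0.6250)
Δp = p'−p = (0.4000,-0.0625); α = Δx/Fx = (2/5) / (4) = 1/10
check: Δy/Fy = (-1/16) / (-5/8) = 1/10 ✓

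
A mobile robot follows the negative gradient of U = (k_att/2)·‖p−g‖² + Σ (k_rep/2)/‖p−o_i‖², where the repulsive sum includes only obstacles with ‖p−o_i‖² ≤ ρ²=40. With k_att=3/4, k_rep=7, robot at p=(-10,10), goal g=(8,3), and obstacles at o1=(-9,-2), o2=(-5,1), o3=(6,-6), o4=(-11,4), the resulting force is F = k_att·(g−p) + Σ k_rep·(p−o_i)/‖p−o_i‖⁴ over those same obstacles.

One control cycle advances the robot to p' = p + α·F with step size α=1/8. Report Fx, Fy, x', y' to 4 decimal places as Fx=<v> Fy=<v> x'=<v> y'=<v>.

F_att = 3/4·(g−p) = 3/4·(18,-7) = (13.5000,-5.2500)
o1: d²=145 > ρ²=40 → inactive
o2: d²=106 > ρ²=40 → inactive
o3: d²=512 > ρ²=40 → inactive
o4: d²=37 ≤ ρ²=40; F_rep = 7·(1,6)/37² = (0.0051,0.0307)
F = F_att + ΣF_rep = (13.5051,-5.2193)
p' = p + 1/8·F = (-8.3119,9.3476)

Fx=13.5051 Fy=-5.2193 x'=-8.3119 y'=9.3476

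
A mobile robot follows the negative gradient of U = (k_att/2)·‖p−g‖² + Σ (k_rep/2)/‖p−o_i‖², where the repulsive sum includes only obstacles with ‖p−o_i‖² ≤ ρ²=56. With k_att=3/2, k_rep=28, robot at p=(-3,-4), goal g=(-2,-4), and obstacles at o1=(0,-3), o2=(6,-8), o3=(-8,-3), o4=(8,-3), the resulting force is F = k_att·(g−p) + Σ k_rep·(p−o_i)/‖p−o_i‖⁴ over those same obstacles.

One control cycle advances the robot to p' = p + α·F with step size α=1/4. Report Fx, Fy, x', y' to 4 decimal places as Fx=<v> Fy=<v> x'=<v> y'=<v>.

F_att = 3/2·(g−p) = 3/2·(1,0) = (1.5000,0.0000)
o1: d²=10 ≤ ρ²=56; F_rep = 28·(-3,-1)/10² = (-0.8400,-0.2800)
o2: d²=97 > ρ²=56 → inactive
o3: d²=26 ≤ ρ²=56; F_rep = 28·(5,-1)/26² = (0.2071,-0.0414)
o4: d²=122 > ρ²=56 → inactive
F = F_att + ΣF_rep = (0.8671,-0.3214)
p' = p + 1/4·F = (-2.7832,-4.0804)

Fx=0.8671 Fy=-0.3214 x'=-2.7832 y'=-4.0804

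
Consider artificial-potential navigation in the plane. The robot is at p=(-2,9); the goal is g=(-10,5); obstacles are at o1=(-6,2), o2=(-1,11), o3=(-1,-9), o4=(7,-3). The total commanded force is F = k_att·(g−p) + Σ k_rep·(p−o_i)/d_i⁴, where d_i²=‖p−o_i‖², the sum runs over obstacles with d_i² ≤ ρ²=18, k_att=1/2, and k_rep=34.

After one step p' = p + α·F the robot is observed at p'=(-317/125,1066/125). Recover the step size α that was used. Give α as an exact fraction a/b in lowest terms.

F_att = 1/2·(g−p) = 1/2·(-8,-4) = (-4.0000,-2.0000)
o1: d²=65 > ρ²=18 → inactive
o2: d²=5 ≤ ρ²=18; F_rep = 34·(-1,-2)/5² = (-1.3600,-2.7200)
o3: d²=325 > ρ²=18 → inactive
o4: d²=225 > ρ²=18 → inactive
F = F_att + ΣF_rep = (-5.3600,-4.7200)
Δp = p'−p = (-0.5360,-0.4720); α = Δx/Fx = (-67/125) / (-134/25) = 1/10
check: Δy/Fy = (-59/125) / (-118/25) = 1/10 ✓

α = 1/10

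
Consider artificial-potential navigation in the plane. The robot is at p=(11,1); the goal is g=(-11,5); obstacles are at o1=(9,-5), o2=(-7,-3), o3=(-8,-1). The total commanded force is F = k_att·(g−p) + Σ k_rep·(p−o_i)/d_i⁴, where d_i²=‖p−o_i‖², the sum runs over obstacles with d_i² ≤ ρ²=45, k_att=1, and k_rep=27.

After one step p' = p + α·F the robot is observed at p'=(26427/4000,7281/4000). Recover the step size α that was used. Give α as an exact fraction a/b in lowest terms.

α = 1/5

F_att = 1·(g−p) = 1·(-22,4) = (-22.0000,4.0000)
o1: d²=40 ≤ ρ²=45; F_rep = 27·(2,6)/40² = (0.0338,0.1013)
o2: d²=340 > ρ²=45 → inactive
o3: d²=365 > ρ²=45 → inactive
F = F_att + ΣF_rep = (-21.9662,4.1013)
Δp = p'−p = (-4.3933,0.8203); α = Δx/Fx = (-17573/4000) / (-17573/800) = 1/5
check: Δy/Fy = (3281/4000) / (3281/800) = 1/5 ✓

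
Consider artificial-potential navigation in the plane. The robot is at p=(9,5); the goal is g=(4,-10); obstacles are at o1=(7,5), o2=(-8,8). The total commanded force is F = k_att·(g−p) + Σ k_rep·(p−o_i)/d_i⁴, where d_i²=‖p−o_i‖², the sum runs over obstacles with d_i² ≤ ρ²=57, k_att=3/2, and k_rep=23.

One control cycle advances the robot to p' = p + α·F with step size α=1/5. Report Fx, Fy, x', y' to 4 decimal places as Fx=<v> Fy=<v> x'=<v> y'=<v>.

F_att = 3/2·(g−p) = 3/2·(-5,-15) = (-7.5000,-22.5000)
o1: d²=4 ≤ ρ²=57; F_rep = 23·(2,0)/4² = (2.8750,0.0000)
o2: d²=298 > ρ²=57 → inactive
F = F_att + ΣF_rep = (-4.6250,-22.5000)
p' = p + 1/5·F = (8.0750,0.5000)

Fx=-4.6250 Fy=-22.5000 x'=8.0750 y'=0.5000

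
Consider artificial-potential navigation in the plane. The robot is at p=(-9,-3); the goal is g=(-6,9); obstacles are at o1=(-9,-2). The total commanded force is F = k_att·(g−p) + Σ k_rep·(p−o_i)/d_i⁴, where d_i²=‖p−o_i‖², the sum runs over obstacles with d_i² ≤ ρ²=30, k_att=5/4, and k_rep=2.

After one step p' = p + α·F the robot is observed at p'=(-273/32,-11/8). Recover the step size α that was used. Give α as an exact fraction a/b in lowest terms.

α = 1/8

F_att = 5/4·(g−p) = 5/4·(3,12) = (3.7500,15.0000)
o1: d²=1 ≤ ρ²=30; F_rep = 2·(0,-1)/1² = (0.0000,-2.0000)
F = F_att + ΣF_rep = (3.7500,13.0000)
Δp = p'−p = (0.4688,1.6250); α = Δx/Fx = (15/32) / (15/4) = 1/8
check: Δy/Fy = (13/8) / (13) = 1/8 ✓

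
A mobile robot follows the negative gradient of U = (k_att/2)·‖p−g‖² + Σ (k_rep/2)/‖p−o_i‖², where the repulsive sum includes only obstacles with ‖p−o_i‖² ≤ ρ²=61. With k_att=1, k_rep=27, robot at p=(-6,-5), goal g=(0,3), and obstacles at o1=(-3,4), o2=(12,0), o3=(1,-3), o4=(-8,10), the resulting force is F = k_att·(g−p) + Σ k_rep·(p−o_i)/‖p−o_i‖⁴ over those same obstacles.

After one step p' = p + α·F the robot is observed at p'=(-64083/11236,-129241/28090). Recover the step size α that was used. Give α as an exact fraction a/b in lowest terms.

F_att = 1·(g−p) = 1·(6,8) = (6.0000,8.0000)
o1: d²=90 > ρ²=61 → inactive
o2: d²=349 > ρ²=61 → inactive
o3: d²=53 ≤ ρ²=61; F_rep = 27·(-7,-2)/53² = (-0.0673,-0.0192)
o4: d²=229 > ρ²=61 → inactive
F = F_att + ΣF_rep = (5.9327,7.9808)
Δp = p'−p = (0.2966,0.3990); α = Δx/Fx = (3333/11236) / (16665/2809) = 1/20
check: Δy/Fy = (11209/28090) / (22418/2809) = 1/20 ✓

α = 1/20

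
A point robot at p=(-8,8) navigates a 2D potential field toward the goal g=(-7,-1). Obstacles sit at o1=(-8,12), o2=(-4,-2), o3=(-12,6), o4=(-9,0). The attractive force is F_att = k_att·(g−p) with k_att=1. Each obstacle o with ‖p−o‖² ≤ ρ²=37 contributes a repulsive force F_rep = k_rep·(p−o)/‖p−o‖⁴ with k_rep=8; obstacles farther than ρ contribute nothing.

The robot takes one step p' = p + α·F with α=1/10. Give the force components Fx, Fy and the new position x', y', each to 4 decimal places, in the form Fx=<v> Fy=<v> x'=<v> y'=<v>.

F_att = 1·(g−p) = 1·(1,-9) = (1.0000,-9.0000)
o1: d²=16 ≤ ρ²=37; F_rep = 8·(0,-4)/16² = (0.0000,-0.1250)
o2: d²=116 > ρ²=37 → inactive
o3: d²=20 ≤ ρ²=37; F_rep = 8·(4,2)/20² = (0.0800,0.0400)
o4: d²=65 > ρ²=37 → inactive
F = F_att + ΣF_rep = (1.0800,-9.0850)
p' = p + 1/10·F = (-7.8920,7.0915)

Fx=1.0800 Fy=-9.0850 x'=-7.8920 y'=7.0915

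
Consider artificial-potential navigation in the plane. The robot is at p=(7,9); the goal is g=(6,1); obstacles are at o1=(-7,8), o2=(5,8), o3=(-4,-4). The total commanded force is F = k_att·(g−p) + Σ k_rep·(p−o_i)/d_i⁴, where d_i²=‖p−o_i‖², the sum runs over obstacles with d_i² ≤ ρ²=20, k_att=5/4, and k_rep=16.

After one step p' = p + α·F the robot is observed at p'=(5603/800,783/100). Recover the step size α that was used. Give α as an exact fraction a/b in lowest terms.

α = 1/8

F_att = 5/4·(g−p) = 5/4·(-1,-8) = (-1.2500,-10.0000)
o1: d²=197 > ρ²=20 → inactive
o2: d²=5 ≤ ρ²=20; F_rep = 16·(2,1)/5² = (1.2800,0.6400)
o3: d²=290 > ρ²=20 → inactive
F = F_att + ΣF_rep = (0.0300,-9.3600)
Δp = p'−p = (0.0037,-1.1700); α = Δx/Fx = (3/800) / (3/100) = 1/8
check: Δy/Fy = (-117/100) / (-234/25) = 1/8 ✓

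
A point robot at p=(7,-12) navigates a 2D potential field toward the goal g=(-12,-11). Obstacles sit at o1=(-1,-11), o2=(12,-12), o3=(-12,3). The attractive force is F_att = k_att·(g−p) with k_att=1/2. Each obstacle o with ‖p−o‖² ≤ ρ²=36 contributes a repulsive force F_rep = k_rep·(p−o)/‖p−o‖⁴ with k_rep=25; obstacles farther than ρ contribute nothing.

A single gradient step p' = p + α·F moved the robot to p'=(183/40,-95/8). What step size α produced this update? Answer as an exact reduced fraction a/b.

F_att = 1/2·(g−p) = 1/2·(-19,1) = (-9.5000,0.5000)
o1: d²=65 > ρ²=36 → inactive
o2: d²=25 ≤ ρ²=36; F_rep = 25·(-5,0)/25² = (-0.2000,0.0000)
o3: d²=586 > ρ²=36 → inactive
F = F_att + ΣF_rep = (-9.7000,0.5000)
Δp = p'−p = (-2.4250,0.1250); α = Δx/Fx = (-97/40) / (-97/10) = 1/4
check: Δy/Fy = (1/8) / (1/2) = 1/4 ✓

α = 1/4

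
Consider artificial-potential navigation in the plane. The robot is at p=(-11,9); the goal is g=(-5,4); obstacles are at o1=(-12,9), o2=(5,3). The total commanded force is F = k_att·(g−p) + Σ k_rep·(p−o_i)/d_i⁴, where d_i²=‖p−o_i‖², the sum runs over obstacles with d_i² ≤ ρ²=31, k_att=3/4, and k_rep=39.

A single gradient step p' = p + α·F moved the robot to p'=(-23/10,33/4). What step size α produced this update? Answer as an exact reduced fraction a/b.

α = 1/5

F_att = 3/4·(g−p) = 3/4·(6,-5) = (4.5000,-3.7500)
o1: d²=1 ≤ ρ²=31; F_rep = 39·(1,0)/1² = (39.0000,0.0000)
o2: d²=292 > ρ²=31 → inactive
F = F_att + ΣF_rep = (43.5000,-3.7500)
Δp = p'−p = (8.7000,-0.7500); α = Δx/Fx = (87/10) / (87/2) = 1/5
check: Δy/Fy = (-3/4) / (-15/4) = 1/5 ✓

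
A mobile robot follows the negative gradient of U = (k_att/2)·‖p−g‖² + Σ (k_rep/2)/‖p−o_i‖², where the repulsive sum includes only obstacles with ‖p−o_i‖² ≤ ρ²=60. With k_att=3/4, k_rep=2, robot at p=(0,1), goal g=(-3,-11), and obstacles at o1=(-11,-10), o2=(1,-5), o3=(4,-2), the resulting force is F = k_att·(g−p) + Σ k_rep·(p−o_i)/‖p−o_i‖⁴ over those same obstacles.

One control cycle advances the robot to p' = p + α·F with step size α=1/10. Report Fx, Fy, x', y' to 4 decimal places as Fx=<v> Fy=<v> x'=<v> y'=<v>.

F_att = 3/4·(g−p) = 3/4·(-3,-12) = (-2.2500,-9.0000)
o1: d²=242 > ρ²=60 → inactive
o2: d²=37 ≤ ρ²=60; F_rep = 2·(-1,6)/37² = (-0.0015,0.0088)
o3: d²=25 ≤ ρ²=60; F_rep = 2·(-4,3)/25² = (-0.0128,0.0096)
F = F_att + ΣF_rep = (-2.2643,-8.9816)
p' = p + 1/10·F = (-0.2264,0.1018)

Fx=-2.2643 Fy=-8.9816 x'=-0.2264 y'=0.1018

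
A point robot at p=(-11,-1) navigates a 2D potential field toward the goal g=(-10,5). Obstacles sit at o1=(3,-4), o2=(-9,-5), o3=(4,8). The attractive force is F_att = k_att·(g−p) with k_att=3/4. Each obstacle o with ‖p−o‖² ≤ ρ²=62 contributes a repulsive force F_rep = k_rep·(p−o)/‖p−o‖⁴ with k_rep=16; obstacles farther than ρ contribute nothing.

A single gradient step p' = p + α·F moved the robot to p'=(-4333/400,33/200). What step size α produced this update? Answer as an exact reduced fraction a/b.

F_att = 3/4·(g−p) = 3/4·(1,6) = (0.7500,4.5000)
o1: d²=205 > ρ²=62 → inactive
o2: d²=20 ≤ ρ²=62; F_rep = 16·(-2,4)/20² = (-0.0800,0.1600)
o3: d²=306 > ρ²=62 → inactive
F = F_att + ΣF_rep = (0.6700,4.6600)
Δp = p'−p = (0.1675,1.1650); α = Δx/Fx = (67/400) / (67/100) = 1/4
check: Δy/Fy = (233/200) / (233/50) = 1/4 ✓

α = 1/4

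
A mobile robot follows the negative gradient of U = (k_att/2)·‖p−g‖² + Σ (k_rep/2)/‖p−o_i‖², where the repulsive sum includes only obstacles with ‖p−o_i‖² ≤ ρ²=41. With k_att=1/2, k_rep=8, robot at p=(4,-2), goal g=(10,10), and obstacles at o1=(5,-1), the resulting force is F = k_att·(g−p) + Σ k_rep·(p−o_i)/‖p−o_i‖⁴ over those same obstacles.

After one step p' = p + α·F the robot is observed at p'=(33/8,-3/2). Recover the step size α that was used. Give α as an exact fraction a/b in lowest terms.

F_att = 1/2·(g−p) = 1/2·(6,12) = (3.0000,6.0000)
o1: d²=2 ≤ ρ²=41; F_rep = 8·(-1,-1)/2² = (-2.0000,-2.0000)
F = F_att + ΣF_rep = (1.0000,4.0000)
Δp = p'−p = (0.1250,0.5000); α = Δx/Fx = (1/8) / (1) = 1/8
check: Δy/Fy = (1/2) / (4) = 1/8 ✓

α = 1/8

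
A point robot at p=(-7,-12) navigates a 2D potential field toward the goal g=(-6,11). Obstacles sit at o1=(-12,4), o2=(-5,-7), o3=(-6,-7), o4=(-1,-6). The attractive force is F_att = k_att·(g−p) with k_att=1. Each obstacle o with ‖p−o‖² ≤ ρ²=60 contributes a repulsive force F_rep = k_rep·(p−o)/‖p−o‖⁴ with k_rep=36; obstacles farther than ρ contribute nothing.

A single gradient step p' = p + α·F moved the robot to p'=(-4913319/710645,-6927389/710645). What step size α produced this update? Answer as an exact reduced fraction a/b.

F_att = 1·(g−p) = 1·(1,23) = (1.0000,23.0000)
o1: d²=281 > ρ²=60 → inactive
o2: d²=29 ≤ ρ²=60; F_rep = 36·(-2,-5)/29² = (-0.0856,-0.2140)
o3: d²=26 ≤ ρ²=60; F_rep = 36·(-1,-5)/26² = (-0.0533,-0.2663)
o4: d²=72 > ρ²=60 → inactive
F = F_att + ΣF_rep = (0.8611,22.5197)
Δp = p'−p = (0.0861,2.2520); α = Δx/Fx = (61196/710645) / (122392/142129) = 1/10
check: Δy/Fy = (1600351/710645) / (3200702/142129) = 1/10 ✓

α = 1/10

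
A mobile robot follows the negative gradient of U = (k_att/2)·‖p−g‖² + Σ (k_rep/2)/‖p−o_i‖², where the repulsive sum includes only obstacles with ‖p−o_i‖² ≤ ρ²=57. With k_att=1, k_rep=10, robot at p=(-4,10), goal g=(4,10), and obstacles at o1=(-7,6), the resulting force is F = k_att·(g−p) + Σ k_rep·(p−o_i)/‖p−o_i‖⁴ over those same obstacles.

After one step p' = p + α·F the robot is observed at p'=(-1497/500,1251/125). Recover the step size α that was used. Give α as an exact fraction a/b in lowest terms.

α = 1/8

F_att = 1·(g−p) = 1·(8,0) = (8.0000,0.0000)
o1: d²=25 ≤ ρ²=57; F_rep = 10·(3,4)/25² = (0.0480,0.0640)
F = F_att + ΣF_rep = (8.0480,0.0640)
Δp = p'−p = (1.0060,0.0080); α = Δx/Fx = (503/500) / (1006/125) = 1/8
check: Δy/Fy = (1/125) / (8/125) = 1/8 ✓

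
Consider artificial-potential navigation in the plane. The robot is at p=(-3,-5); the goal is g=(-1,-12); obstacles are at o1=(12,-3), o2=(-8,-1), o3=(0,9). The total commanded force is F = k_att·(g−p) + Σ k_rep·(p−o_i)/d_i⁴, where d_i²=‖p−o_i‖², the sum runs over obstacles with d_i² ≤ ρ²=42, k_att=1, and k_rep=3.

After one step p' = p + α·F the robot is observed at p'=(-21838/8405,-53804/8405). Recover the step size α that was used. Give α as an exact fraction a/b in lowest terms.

F_att = 1·(g−p) = 1·(2,-7) = (2.0000,-7.0000)
o1: d²=229 > ρ²=42 → inactive
o2: d²=41 ≤ ρ²=42; F_rep = 3·(5,-4)/41² = (0.0089,-0.0071)
o3: d²=205 > ρ²=42 → inactive
F = F_att + ΣF_rep = (2.0089,-7.0071)
Δp = p'−p = (0.4018,-1.4014); α = Δx/Fx = (3377/8405) / (3377/1681) = 1/5
check: Δy/Fy = (-11779/8405) / (-11779/1681) = 1/5 ✓

α = 1/5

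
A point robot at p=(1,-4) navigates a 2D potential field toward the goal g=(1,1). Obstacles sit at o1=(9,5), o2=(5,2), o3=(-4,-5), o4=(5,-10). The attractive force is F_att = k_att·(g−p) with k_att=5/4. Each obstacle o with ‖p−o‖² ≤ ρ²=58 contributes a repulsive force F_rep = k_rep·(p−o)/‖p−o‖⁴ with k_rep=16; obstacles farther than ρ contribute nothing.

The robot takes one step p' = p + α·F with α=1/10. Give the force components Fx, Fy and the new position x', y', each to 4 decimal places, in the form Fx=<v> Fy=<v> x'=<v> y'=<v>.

Fx=0.0710 Fy=6.2737 x'=1.0071 y'=-3.3726

F_att = 5/4·(g−p) = 5/4·(0,5) = (0.0000,6.2500)
o1: d²=145 > ρ²=58 → inactive
o2: d²=52 ≤ ρ²=58; F_rep = 16·(-4,-6)/52² = (-0.0237,-0.0355)
o3: d²=26 ≤ ρ²=58; F_rep = 16·(5,1)/26² = (0.1183,0.0237)
o4: d²=52 ≤ ρ²=58; F_rep = 16·(-4,6)/52² = (-0.0237,0.0355)
F = F_att + ΣF_rep = (0.0710,6.2737)
p' = p + 1/10·F = (1.0071,-3.3726)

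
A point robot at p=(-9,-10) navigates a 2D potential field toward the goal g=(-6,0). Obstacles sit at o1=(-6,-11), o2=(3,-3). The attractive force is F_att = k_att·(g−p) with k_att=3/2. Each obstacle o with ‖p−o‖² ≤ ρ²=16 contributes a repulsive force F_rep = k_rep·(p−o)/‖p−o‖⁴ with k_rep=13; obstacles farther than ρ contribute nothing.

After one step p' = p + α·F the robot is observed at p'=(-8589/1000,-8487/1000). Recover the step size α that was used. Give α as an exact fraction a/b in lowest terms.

α = 1/10

F_att = 3/2·(g−p) = 3/2·(3,10) = (4.5000,15.0000)
o1: d²=10 ≤ ρ²=16; F_rep = 13·(-3,1)/10² = (-0.3900,0.1300)
o2: d²=193 > ρ²=16 → inactive
F = F_att + ΣF_rep = (4.1100,15.1300)
Δp = p'−p = (0.4110,1.5130); α = Δx/Fx = (411/1000) / (411/100) = 1/10
check: Δy/Fy = (1513/1000) / (1513/100) = 1/10 ✓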